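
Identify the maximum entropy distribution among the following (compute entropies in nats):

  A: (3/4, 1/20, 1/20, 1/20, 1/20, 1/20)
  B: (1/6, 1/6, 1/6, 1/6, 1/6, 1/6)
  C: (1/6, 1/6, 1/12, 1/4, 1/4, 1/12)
B

For a discrete distribution over n outcomes, entropy is maximized by the uniform distribution.

Computing entropies:
H(A) = 0.9647 nats
H(B) = 1.7918 nats
H(C) = 1.7046 nats

The uniform distribution (where all probabilities equal 1/6) achieves the maximum entropy of log_e(6) = 1.7918 nats.

Distribution B has the highest entropy.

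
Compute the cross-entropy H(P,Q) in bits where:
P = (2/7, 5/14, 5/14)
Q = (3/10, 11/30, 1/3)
1.5793 bits

Cross-entropy: H(P,Q) = -Σ p(x) log q(x)

Alternatively: H(P,Q) = H(P) + D_KL(P||Q)
H(P) = 1.5774 bits
D_KL(P||Q) = 0.0019 bits

H(P,Q) = 1.5774 + 0.0019 = 1.5793 bits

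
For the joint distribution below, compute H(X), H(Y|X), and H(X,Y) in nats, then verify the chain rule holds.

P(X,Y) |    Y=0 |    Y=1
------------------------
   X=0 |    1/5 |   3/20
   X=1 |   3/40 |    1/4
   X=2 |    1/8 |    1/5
H(X,Y) = 1.7291, H(X) = 1.0980, H(Y|X) = 0.6311 (all in nats)

Chain rule: H(X,Y) = H(X) + H(Y|X)

Left side — joint entropy directly:
H(X,Y) = -Σ p(x,y) log p(x,y) = 1.7291 nats

Right side — compute H(Y|X) from the conditional distributions:
P(X) = (7/20, 13/40, 13/40), so H(X) = 1.0980 nats
H(Y|X) = Σ_x P(X=x) · H(Y|X=x):
  P(Y|X=0) = (4/7, 3/7), H(Y|X=0) = 0.6829, weight P(X=0) = 7/20
  P(Y|X=1) = (3/13, 10/13), H(Y|X=1) = 0.5402, weight P(X=1) = 13/40
  P(Y|X=2) = (5/13, 8/13), H(Y|X=2) = 0.6663, weight P(X=2) = 13/40
H(Y|X) = 0.6311 nats

H(X) + H(Y|X) = 1.0980 + 0.6311 = 1.7291 nats

Both sides equal 1.7291 nats. ✓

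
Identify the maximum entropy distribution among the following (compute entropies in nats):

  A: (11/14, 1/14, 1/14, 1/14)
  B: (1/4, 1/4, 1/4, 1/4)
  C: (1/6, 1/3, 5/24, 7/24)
B

For a discrete distribution over n outcomes, entropy is maximized by the uniform distribution.

Computing entropies:
H(A) = 0.7550 nats
H(B) = 1.3863 nats
H(C) = 1.3510 nats

The uniform distribution (where all probabilities equal 1/4) achieves the maximum entropy of log_e(4) = 1.3863 nats.

Distribution B has the highest entropy.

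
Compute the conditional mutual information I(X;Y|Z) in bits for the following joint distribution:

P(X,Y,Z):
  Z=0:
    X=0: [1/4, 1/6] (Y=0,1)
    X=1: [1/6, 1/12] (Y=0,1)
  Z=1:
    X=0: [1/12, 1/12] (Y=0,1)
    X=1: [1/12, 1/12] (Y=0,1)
0.0022 bits

Conditional mutual information: I(X;Y|Z) = H(X|Z) + H(Y|Z) - H(X,Y|Z)

H(Z) = 0.9183
H(X,Z) = 1.8879 → H(X|Z) = 0.9696
H(Y,Z) = 1.8879 → H(Y|Z) = 0.9696
H(X,Y,Z) = 2.8554 → H(X,Y|Z) = 1.9371

I(X;Y|Z) = 0.9696 + 0.9696 - 1.9371 = 0.0022 bits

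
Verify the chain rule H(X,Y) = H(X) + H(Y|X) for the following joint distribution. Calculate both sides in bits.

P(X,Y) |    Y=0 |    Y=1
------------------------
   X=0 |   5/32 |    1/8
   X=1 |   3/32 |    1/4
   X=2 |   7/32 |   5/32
H(X,Y) = 2.5117, H(X) = 1.5749, H(Y|X) = 0.9368 (all in bits)

Chain rule: H(X,Y) = H(X) + H(Y|X)

Left side — joint entropy directly:
H(X,Y) = -Σ p(x,y) log p(x,y) = 2.5117 bits

Right side — compute H(Y|X) from the conditional distributions:
P(X) = (9/32, 11/32, 3/8), so H(X) = 1.5749 bits
H(Y|X) = Σ_x P(X=x) · H(Y|X=x):
  P(Y|X=0) = (5/9, 4/9), H(Y|X=0) = 0.9911, weight P(X=0) = 9/32
  P(Y|X=1) = (3/11, 8/11), H(Y|X=1) = 0.8454, weight P(X=1) = 11/32
  P(Y|X=2) = (7/12, 5/12), H(Y|X=2) = 0.9799, weight P(X=2) = 3/8
H(Y|X) = 0.9368 bits

H(X) + H(Y|X) = 1.5749 + 0.9368 = 2.5117 bits

Both sides equal 2.5117 bits. ✓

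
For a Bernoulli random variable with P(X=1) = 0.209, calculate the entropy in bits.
0.7396 bits

The binary entropy function is:
H(p) = -p log(p) - (1-p) log(1-p)

H(0.209) = -0.209 × log_2(0.209) - 0.791 × log_2(0.791)
H(0.209) = 0.7396 bits

Note: Binary entropy is maximized at p=0.5 (H=1 bit) and minimized at p=0 or p=1 (H=0).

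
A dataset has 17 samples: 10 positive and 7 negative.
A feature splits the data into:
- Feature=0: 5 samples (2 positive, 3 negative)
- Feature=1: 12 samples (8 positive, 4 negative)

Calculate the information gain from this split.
0.0436 bits

Information Gain = H(Y) - H(Y|Feature)

Before split:
P(positive) = 10/17 = 0.5882
H(Y) = 0.9774 bits

After split:
Feature=0: H = 0.9710 bits (weight = 5/17)
Feature=1: H = 0.9183 bits (weight = 12/17)
H(Y|Feature) = (5/17)×0.9710 + (12/17)×0.9183 = 0.9338 bits

Information Gain = 0.9774 - 0.9338 = 0.0436 bits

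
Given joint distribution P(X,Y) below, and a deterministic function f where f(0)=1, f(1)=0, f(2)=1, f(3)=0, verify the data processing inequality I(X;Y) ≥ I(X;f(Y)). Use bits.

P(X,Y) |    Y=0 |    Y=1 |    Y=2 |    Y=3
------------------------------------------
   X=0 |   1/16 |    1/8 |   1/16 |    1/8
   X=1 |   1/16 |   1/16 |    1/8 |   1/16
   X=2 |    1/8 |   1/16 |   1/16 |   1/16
I(X;Y) = 0.0794, I(X;f(Y)) = 0.0488, inequality holds: 0.0794 ≥ 0.0488

Data Processing Inequality: For any Markov chain X → Y → Z, we have I(X;Y) ≥ I(X;Z).

Here Z = f(Y) is a deterministic function of Y, forming X → Y → Z.

Original I(X;Y) = 0.0794 bits

After applying f:
P(X,Z) where Z=f(Y):
- P(X,Z=0) = P(X,Y=1) + P(X,Y=3)
- P(X,Z=1) = P(X,Y=0) + P(X,Y=2)

I(X;Z) = I(X;f(Y)) = 0.0488 bits

Verification: 0.0794 ≥ 0.0488 ✓

Information cannot be created by processing; the function f can only lose information about X.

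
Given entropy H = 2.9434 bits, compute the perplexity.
7.6922

Perplexity is 2^H (or exp(H) for natural log).

H = 2.9434 bits
Perplexity = 2^2.9434 = 7.6922

Interpretation: The model's uncertainty is equivalent to choosing uniformly among 7.7 options.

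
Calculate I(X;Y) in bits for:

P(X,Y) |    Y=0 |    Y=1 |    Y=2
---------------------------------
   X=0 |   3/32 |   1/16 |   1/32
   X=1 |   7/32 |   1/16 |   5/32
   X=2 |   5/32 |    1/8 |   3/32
0.0442 bits

Mutual information: I(X;Y) = H(X) + H(Y) - H(X,Y)

Marginals:
P(X) = (3/16, 7/16, 3/8), H(X) = 1.5052 bits
P(Y) = (15/32, 1/4, 9/32), H(Y) = 1.5271 bits

Joint entropy: H(X,Y) = 2.9881 bits

I(X;Y) = 1.5052 + 1.5271 - 2.9881 = 0.0442 bits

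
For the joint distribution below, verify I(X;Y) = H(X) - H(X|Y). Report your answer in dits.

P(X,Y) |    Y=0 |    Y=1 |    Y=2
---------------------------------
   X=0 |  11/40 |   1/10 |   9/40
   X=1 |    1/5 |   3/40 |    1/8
I(X;Y) = 0.0009 dits

Mutual information has multiple equivalent forms:
- I(X;Y) = H(X) - H(X|Y)
- I(X;Y) = H(Y) - H(Y|X)
- I(X;Y) = H(X) + H(Y) - H(X,Y)

Computing all quantities:
H(X) = 0.2923, H(Y) = 0.4456, H(X,Y) = 0.7370
H(X|Y) = 0.2914, H(Y|X) = 0.4447

Verification:
H(X) - H(X|Y) = 0.2923 - 0.2914 = 0.0009
H(Y) - H(Y|X) = 0.4456 - 0.4447 = 0.0009
H(X) + H(Y) - H(X,Y) = 0.2923 + 0.4456 - 0.7370 = 0.0009

All forms give I(X;Y) = 0.0009 dits. ✓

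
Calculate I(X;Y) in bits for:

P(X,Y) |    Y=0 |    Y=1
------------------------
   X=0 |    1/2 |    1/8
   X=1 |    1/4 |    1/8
0.0157 bits

Mutual information: I(X;Y) = H(X) + H(Y) - H(X,Y)

Marginals:
P(X) = (5/8, 3/8), H(X) = 0.9544 bits
P(Y) = (3/4, 1/4), H(Y) = 0.8113 bits

Joint entropy: H(X,Y) = 1.7500 bits

I(X;Y) = 0.9544 + 0.8113 - 1.7500 = 0.0157 bits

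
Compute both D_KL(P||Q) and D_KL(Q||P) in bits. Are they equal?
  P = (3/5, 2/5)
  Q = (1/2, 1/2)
D_KL(P||Q) = 0.0290, D_KL(Q||P) = 0.0294

KL divergence is not symmetric: D_KL(P||Q) ≠ D_KL(Q||P) in general.

D_KL(P||Q) = 0.0290 bits
D_KL(Q||P) = 0.0294 bits

No, they are not equal!

This asymmetry is why KL divergence is not a true distance metric.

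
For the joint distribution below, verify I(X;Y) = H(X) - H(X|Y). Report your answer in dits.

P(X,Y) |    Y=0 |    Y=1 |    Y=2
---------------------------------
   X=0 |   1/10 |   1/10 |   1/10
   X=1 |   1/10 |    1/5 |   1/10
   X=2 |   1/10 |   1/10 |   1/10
I(X;Y) = 0.0060 dits

Mutual information has multiple equivalent forms:
- I(X;Y) = H(X) - H(X|Y)
- I(X;Y) = H(Y) - H(Y|X)
- I(X;Y) = H(X) + H(Y) - H(X,Y)

Computing all quantities:
H(X) = 0.4729, H(Y) = 0.4729, H(X,Y) = 0.9398
H(X|Y) = 0.4669, H(Y|X) = 0.4669

Verification:
H(X) - H(X|Y) = 0.4729 - 0.4669 = 0.0060
H(Y) - H(Y|X) = 0.4729 - 0.4669 = 0.0060
H(X) + H(Y) - H(X,Y) = 0.4729 + 0.4729 - 0.9398 = 0.0060

All forms give I(X;Y) = 0.0060 dits. ✓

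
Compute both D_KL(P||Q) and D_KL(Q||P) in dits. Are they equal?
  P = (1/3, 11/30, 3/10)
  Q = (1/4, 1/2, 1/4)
D_KL(P||Q) = 0.0160, D_KL(Q||P) = 0.0163

KL divergence is not symmetric: D_KL(P||Q) ≠ D_KL(Q||P) in general.

D_KL(P||Q) = 0.0160 dits
D_KL(Q||P) = 0.0163 dits

No, they are not equal!

This asymmetry is why KL divergence is not a true distance metric.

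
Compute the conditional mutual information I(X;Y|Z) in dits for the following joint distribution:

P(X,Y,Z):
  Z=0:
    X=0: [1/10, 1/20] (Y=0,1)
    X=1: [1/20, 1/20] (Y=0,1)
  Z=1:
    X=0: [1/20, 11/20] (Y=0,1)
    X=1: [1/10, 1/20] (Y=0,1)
0.0483 dits

Conditional mutual information: I(X;Y|Z) = H(X|Z) + H(Y|Z) - H(X,Y|Z)

H(Z) = 0.2442
H(X,Z) = 0.4803 → H(X|Z) = 0.2361
H(Y,Z) = 0.4803 → H(Y|Z) = 0.2361
H(X,Y,Z) = 0.6681 → H(X,Y|Z) = 0.4238

I(X;Y|Z) = 0.2361 + 0.2361 - 0.4238 = 0.0483 dits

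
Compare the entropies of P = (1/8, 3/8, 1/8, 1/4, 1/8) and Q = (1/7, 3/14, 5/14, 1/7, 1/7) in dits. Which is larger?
Q

Computing entropies in dits:
H(P) = 0.6489
H(Q) = 0.6652

Distribution Q has higher entropy.

Intuition: The distribution closer to uniform (more spread out) has higher entropy.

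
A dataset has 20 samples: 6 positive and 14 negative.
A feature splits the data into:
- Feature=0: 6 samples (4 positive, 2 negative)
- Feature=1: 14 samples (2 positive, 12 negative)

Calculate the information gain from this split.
0.1916 bits

Information Gain = H(Y) - H(Y|Feature)

Before split:
P(positive) = 6/20 = 0.3000
H(Y) = 0.8813 bits

After split:
Feature=0: H = 0.9183 bits (weight = 6/20)
Feature=1: H = 0.5917 bits (weight = 14/20)
H(Y|Feature) = (6/20)×0.9183 + (14/20)×0.5917 = 0.6897 bits

Information Gain = 0.8813 - 0.6897 = 0.1916 bits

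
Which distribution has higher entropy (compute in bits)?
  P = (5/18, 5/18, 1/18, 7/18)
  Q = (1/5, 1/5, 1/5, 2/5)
Q

Computing entropies in bits:
H(P) = 1.7882
H(Q) = 1.9219

Distribution Q has higher entropy.

Intuition: The distribution closer to uniform (more spread out) has higher entropy.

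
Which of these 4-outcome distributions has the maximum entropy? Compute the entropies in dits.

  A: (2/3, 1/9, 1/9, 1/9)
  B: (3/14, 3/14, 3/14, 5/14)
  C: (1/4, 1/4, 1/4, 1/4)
C

For a discrete distribution over n outcomes, entropy is maximized by the uniform distribution.

Computing entropies:
H(A) = 0.4355 dits
H(B) = 0.5898 dits
H(C) = 0.6021 dits

The uniform distribution (where all probabilities equal 1/4) achieves the maximum entropy of log_10(4) = 0.6021 dits.

Distribution C has the highest entropy.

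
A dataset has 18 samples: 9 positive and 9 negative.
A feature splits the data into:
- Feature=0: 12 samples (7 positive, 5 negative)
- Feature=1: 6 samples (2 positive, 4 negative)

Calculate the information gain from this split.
0.0407 bits

Information Gain = H(Y) - H(Y|Feature)

Before split:
P(positive) = 9/18 = 0.5000
H(Y) = 1.0000 bits

After split:
Feature=0: H = 0.9799 bits (weight = 12/18)
Feature=1: H = 0.9183 bits (weight = 6/18)
H(Y|Feature) = (12/18)×0.9799 + (6/18)×0.9183 = 0.9593 bits

Information Gain = 1.0000 - 0.9593 = 0.0407 bits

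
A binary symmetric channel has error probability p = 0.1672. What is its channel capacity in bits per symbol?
0.3487 bits

For a binary symmetric channel (BSC) with error probability p:
Capacity C = 1 - H(p) bits per symbol

where H(p) = -p log₂(p) - (1-p) log₂(1-p) is the binary entropy function.

H(0.1672) = 0.6513 bits
C = 1 - 0.6513 = 0.3487 bits per symbol

This means we can reliably transmit up to 0.3487 bits of information per channel use.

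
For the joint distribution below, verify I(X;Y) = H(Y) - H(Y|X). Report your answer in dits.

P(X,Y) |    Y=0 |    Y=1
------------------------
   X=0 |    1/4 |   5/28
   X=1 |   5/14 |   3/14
I(X;Y) = 0.0004 dits

Mutual information has multiple equivalent forms:
- I(X;Y) = H(X) - H(X|Y)
- I(X;Y) = H(Y) - H(Y|X)
- I(X;Y) = H(X) + H(Y) - H(X,Y)

Computing all quantities:
H(X) = 0.2966, H(Y) = 0.2910, H(X,Y) = 0.5872
H(X|Y) = 0.2962, H(Y|X) = 0.2906

Verification:
H(X) - H(X|Y) = 0.2966 - 0.2962 = 0.0004
H(Y) - H(Y|X) = 0.2910 - 0.2906 = 0.0004
H(X) + H(Y) - H(X,Y) = 0.2966 + 0.2910 - 0.5872 = 0.0004

All forms give I(X;Y) = 0.0004 dits. ✓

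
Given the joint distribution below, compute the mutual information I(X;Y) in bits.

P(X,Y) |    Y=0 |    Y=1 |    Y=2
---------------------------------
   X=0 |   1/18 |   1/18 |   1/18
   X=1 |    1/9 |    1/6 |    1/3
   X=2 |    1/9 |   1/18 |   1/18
0.0720 bits

Mutual information: I(X;Y) = H(X) + H(Y) - H(X,Y)

Marginals:
P(X) = (1/6, 11/18, 2/9), H(X) = 1.3472 bits
P(Y) = (5/18, 5/18, 4/9), H(Y) = 1.5466 bits

Joint entropy: H(X,Y) = 2.8219 bits

I(X;Y) = 1.3472 + 1.5466 - 2.8219 = 0.0720 bits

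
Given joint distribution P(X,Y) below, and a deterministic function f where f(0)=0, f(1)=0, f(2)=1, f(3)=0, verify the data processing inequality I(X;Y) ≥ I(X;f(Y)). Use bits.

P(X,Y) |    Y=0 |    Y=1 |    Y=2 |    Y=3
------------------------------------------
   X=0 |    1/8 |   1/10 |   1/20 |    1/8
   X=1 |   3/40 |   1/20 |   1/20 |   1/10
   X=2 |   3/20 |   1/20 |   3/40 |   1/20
I(X;Y) = 0.0487, I(X;f(Y)) = 0.0102, inequality holds: 0.0487 ≥ 0.0102

Data Processing Inequality: For any Markov chain X → Y → Z, we have I(X;Y) ≥ I(X;Z).

Here Z = f(Y) is a deterministic function of Y, forming X → Y → Z.

Original I(X;Y) = 0.0487 bits

After applying f:
P(X,Z) where Z=f(Y):
- P(X,Z=0) = P(X,Y=0) + P(X,Y=1) + P(X,Y=3)
- P(X,Z=1) = P(X,Y=2)

I(X;Z) = I(X;f(Y)) = 0.0102 bits

Verification: 0.0487 ≥ 0.0102 ✓

Information cannot be created by processing; the function f can only lose information about X.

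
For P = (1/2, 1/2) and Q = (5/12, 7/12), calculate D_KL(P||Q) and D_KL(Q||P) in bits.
D_KL(P||Q) = 0.0203, D_KL(Q||P) = 0.0201

KL divergence is not symmetric: D_KL(P||Q) ≠ D_KL(Q||P) in general.

D_KL(P||Q) = 0.0203 bits
D_KL(Q||P) = 0.0201 bits

No, they are not equal!

This asymmetry is why KL divergence is not a true distance metric.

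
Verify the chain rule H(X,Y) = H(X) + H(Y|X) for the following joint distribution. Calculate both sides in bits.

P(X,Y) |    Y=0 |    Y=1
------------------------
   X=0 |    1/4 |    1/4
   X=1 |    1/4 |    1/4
H(X,Y) = 2.0000, H(X) = 1.0000, H(Y|X) = 1.0000 (all in bits)

Chain rule: H(X,Y) = H(X) + H(Y|X)

Left side — joint entropy directly:
H(X,Y) = -Σ p(x,y) log p(x,y) = 2.0000 bits

Right side — compute H(Y|X) from the conditional distributions:
P(X) = (1/2, 1/2), so H(X) = 1.0000 bits
H(Y|X) = Σ_x P(X=x) · H(Y|X=x):
  P(Y|X=0) = (1/2, 1/2), H(Y|X=0) = 1.0000, weight P(X=0) = 1/2
  P(Y|X=1) = (1/2, 1/2), H(Y|X=1) = 1.0000, weight P(X=1) = 1/2
H(Y|X) = 1.0000 bits

H(X) + H(Y|X) = 1.0000 + 1.0000 = 2.0000 bits

Both sides equal 2.0000 bits. ✓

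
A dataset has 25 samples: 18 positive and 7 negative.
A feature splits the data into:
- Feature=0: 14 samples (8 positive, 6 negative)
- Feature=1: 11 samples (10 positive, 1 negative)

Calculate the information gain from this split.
0.1103 bits

Information Gain = H(Y) - H(Y|Feature)

Before split:
P(positive) = 18/25 = 0.7200
H(Y) = 0.8555 bits

After split:
Feature=0: H = 0.9852 bits (weight = 14/25)
Feature=1: H = 0.4395 bits (weight = 11/25)
H(Y|Feature) = (14/25)×0.9852 + (11/25)×0.4395 = 0.7451 bits

Information Gain = 0.8555 - 0.7451 = 0.1103 bits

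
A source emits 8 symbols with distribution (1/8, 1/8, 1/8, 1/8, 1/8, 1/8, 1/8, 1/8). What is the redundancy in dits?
0.0000 dits

Redundancy measures how far a source is from maximum entropy:
R = H_max - H(X)

Maximum entropy for 8 symbols: H_max = log_10(8) = 0.9031 dits
Actual entropy: H(X) = 0.9031 dits
Redundancy: R = 0.9031 - 0.9031 = 0.0000 dits

This redundancy represents potential for compression: the source could be compressed by 0.0000 dits per symbol.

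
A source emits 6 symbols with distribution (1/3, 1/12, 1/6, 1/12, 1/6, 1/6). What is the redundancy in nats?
0.1155 nats

Redundancy measures how far a source is from maximum entropy:
R = H_max - H(X)

Maximum entropy for 6 symbols: H_max = log_e(6) = 1.7918 nats
Actual entropy: H(X) = 1.6762 nats
Redundancy: R = 1.7918 - 1.6762 = 0.1155 nats

This redundancy represents potential for compression: the source could be compressed by 0.1155 nats per symbol.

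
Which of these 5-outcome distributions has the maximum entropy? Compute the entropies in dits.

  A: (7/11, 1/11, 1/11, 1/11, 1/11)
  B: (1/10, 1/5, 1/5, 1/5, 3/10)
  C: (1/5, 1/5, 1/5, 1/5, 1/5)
C

For a discrete distribution over n outcomes, entropy is maximized by the uniform distribution.

Computing entropies:
H(A) = 0.5036 dits
H(B) = 0.6762 dits
H(C) = 0.6990 dits

The uniform distribution (where all probabilities equal 1/5) achieves the maximum entropy of log_10(5) = 0.6990 dits.

Distribution C has the highest entropy.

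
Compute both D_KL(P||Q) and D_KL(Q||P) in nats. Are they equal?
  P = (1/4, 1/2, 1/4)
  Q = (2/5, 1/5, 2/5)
D_KL(P||Q) = 0.2231, D_KL(Q||P) = 0.1927

KL divergence is not symmetric: D_KL(P||Q) ≠ D_KL(Q||P) in general.

D_KL(P||Q) = 0.2231 nats
D_KL(Q||P) = 0.1927 nats

No, they are not equal!

This asymmetry is why KL divergence is not a true distance metric.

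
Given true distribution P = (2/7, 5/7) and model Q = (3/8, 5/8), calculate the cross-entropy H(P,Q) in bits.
0.8886 bits

Cross-entropy: H(P,Q) = -Σ p(x) log q(x)

Alternatively: H(P,Q) = H(P) + D_KL(P||Q)
H(P) = 0.8631 bits
D_KL(P||Q) = 0.0255 bits

H(P,Q) = 0.8631 + 0.0255 = 0.8886 bits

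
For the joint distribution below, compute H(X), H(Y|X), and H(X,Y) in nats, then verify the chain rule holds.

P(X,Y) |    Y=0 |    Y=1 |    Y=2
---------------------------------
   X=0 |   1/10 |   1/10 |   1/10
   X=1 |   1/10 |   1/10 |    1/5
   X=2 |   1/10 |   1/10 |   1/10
H(X,Y) = 2.1640, H(X) = 1.0889, H(Y|X) = 1.0751 (all in nats)

Chain rule: H(X,Y) = H(X) + H(Y|X)

Left side — joint entropy directly:
H(X,Y) = -Σ p(x,y) log p(x,y) = 2.1640 nats

Right side — compute H(Y|X) from the conditional distributions:
P(X) = (3/10, 2/5, 3/10), so H(X) = 1.0889 nats
H(Y|X) = Σ_x P(X=x) · H(Y|X=x):
  P(Y|X=0) = (1/3, 1/3, 1/3), H(Y|X=0) = 1.0986, weight P(X=0) = 3/10
  P(Y|X=1) = (1/4, 1/4, 1/2), H(Y|X=1) = 1.0397, weight P(X=1) = 2/5
  P(Y|X=2) = (1/3, 1/3, 1/3), H(Y|X=2) = 1.0986, weight P(X=2) = 3/10
H(Y|X) = 1.0751 nats

H(X) + H(Y|X) = 1.0889 + 1.0751 = 2.1640 nats

Both sides equal 2.1640 nats. ✓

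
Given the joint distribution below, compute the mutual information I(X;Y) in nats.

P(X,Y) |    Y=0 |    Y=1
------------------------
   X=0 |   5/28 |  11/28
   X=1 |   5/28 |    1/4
0.0058 nats

Mutual information: I(X;Y) = H(X) + H(Y) - H(X,Y)

Marginals:
P(X) = (4/7, 3/7), H(X) = 0.6829 nats
P(Y) = (5/14, 9/14), H(Y) = 0.6518 nats

Joint entropy: H(X,Y) = 1.3289 nats

I(X;Y) = 0.6829 + 0.6518 - 1.3289 = 0.0058 nats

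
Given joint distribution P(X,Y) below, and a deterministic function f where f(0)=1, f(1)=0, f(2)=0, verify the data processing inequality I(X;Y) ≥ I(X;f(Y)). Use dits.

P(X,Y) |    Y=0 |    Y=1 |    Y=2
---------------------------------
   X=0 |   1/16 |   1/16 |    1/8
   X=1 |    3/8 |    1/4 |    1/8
I(X;Y) = 0.0231, I(X;f(Y)) = 0.0108, inequality holds: 0.0231 ≥ 0.0108

Data Processing Inequality: For any Markov chain X → Y → Z, we have I(X;Y) ≥ I(X;Z).

Here Z = f(Y) is a deterministic function of Y, forming X → Y → Z.

Original I(X;Y) = 0.0231 dits

After applying f:
P(X,Z) where Z=f(Y):
- P(X,Z=0) = P(X,Y=1) + P(X,Y=2)
- P(X,Z=1) = P(X,Y=0)

I(X;Z) = I(X;f(Y)) = 0.0108 dits

Verification: 0.0231 ≥ 0.0108 ✓

Information cannot be created by processing; the function f can only lose information about X.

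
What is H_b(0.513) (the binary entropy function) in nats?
0.6928 nats

The binary entropy function is:
H(p) = -p log(p) - (1-p) log(1-p)

H(0.513) = -0.513 × log_e(0.513) - 0.487 × log_e(0.487)
H(0.513) = 0.6928 nats

Note: Binary entropy is maximized at p=0.5 (H=1 bit) and minimized at p=0 or p=1 (H=0).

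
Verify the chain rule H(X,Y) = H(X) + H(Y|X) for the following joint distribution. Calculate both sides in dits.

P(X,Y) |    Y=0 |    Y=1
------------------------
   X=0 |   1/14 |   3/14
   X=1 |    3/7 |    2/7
H(X,Y) = 0.5384, H(X) = 0.2598, H(Y|X) = 0.2786 (all in dits)

Chain rule: H(X,Y) = H(X) + H(Y|X)

Left side — joint entropy directly:
H(X,Y) = -Σ p(x,y) log p(x,y) = 0.5384 dits

Right side — compute H(Y|X) from the conditional distributions:
P(X) = (2/7, 5/7), so H(X) = 0.2598 dits
H(Y|X) = Σ_x P(X=x) · H(Y|X=x):
  P(Y|X=0) = (1/4, 3/4), H(Y|X=0) = 0.2442, weight P(X=0) = 2/7
  P(Y|X=1) = (3/5, 2/5), H(Y|X=1) = 0.2923, weight P(X=1) = 5/7
H(Y|X) = 0.2786 dits

H(X) + H(Y|X) = 0.2598 + 0.2786 = 0.5384 dits

Both sides equal 0.5384 dits. ✓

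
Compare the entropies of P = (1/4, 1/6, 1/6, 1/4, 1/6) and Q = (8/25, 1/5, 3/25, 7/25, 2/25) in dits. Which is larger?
P

Computing entropies in dits:
H(P) = 0.6901
H(Q) = 0.6512

Distribution P has higher entropy.

Intuition: The distribution closer to uniform (more spread out) has higher entropy.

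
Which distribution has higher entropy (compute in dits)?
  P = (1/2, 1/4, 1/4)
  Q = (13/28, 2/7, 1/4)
Q

Computing entropies in dits:
H(P) = 0.4515
H(Q) = 0.4607

Distribution Q has higher entropy.

Intuition: The distribution closer to uniform (more spread out) has higher entropy.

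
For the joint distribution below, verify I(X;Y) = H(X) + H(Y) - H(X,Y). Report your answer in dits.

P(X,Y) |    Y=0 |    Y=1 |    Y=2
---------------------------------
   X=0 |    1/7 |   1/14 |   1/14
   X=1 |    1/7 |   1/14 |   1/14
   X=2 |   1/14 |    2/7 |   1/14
I(X;Y) = 0.0413 dits

Mutual information has multiple equivalent forms:
- I(X;Y) = H(X) - H(X|Y)
- I(X;Y) = H(Y) - H(Y|X)
- I(X;Y) = H(X) + H(Y) - H(X,Y)

Computing all quantities:
H(X) = 0.4686, H(Y) = 0.4608, H(X,Y) = 0.8881
H(X|Y) = 0.4273, H(Y|X) = 0.4195

Verification:
H(X) - H(X|Y) = 0.4686 - 0.4273 = 0.0413
H(Y) - H(Y|X) = 0.4608 - 0.4195 = 0.0413
H(X) + H(Y) - H(X,Y) = 0.4686 + 0.4608 - 0.8881 = 0.0413

All forms give I(X;Y) = 0.0413 dits. ✓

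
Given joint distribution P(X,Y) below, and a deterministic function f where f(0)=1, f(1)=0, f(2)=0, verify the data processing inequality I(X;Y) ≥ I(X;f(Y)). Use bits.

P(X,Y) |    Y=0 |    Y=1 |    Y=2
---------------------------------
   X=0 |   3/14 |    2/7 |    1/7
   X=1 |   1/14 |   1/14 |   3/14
I(X;Y) = 0.1039, I(X;f(Y)) = 0.0150, inequality holds: 0.1039 ≥ 0.0150

Data Processing Inequality: For any Markov chain X → Y → Z, we have I(X;Y) ≥ I(X;Z).

Here Z = f(Y) is a deterministic function of Y, forming X → Y → Z.

Original I(X;Y) = 0.1039 bits

After applying f:
P(X,Z) where Z=f(Y):
- P(X,Z=0) = P(X,Y=1) + P(X,Y=2)
- P(X,Z=1) = P(X,Y=0)

I(X;Z) = I(X;f(Y)) = 0.0150 bits

Verification: 0.1039 ≥ 0.0150 ✓

Information cannot be created by processing; the function f can only lose information about X.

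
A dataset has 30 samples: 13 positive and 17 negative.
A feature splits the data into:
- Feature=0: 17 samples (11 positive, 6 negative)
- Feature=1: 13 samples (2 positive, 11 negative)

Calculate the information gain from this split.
0.1880 bits

Information Gain = H(Y) - H(Y|Feature)

Before split:
P(positive) = 13/30 = 0.4333
H(Y) = 0.9871 bits

After split:
Feature=0: H = 0.9367 bits (weight = 17/30)
Feature=1: H = 0.6194 bits (weight = 13/30)
H(Y|Feature) = (17/30)×0.9367 + (13/30)×0.6194 = 0.7992 bits

Information Gain = 0.9871 - 0.7992 = 0.1880 bits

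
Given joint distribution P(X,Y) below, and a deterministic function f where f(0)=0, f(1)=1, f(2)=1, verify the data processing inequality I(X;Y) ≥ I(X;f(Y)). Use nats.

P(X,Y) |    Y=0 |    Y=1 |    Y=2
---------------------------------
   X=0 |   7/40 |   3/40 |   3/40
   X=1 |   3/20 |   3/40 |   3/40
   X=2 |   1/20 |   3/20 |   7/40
I(X;Y) = 0.0825, I(X;f(Y)) = 0.0821, inequality holds: 0.0825 ≥ 0.0821

Data Processing Inequality: For any Markov chain X → Y → Z, we have I(X;Y) ≥ I(X;Z).

Here Z = f(Y) is a deterministic function of Y, forming X → Y → Z.

Original I(X;Y) = 0.0825 nats

After applying f:
P(X,Z) where Z=f(Y):
- P(X,Z=0) = P(X,Y=0)
- P(X,Z=1) = P(X,Y=1) + P(X,Y=2)

I(X;Z) = I(X;f(Y)) = 0.0821 nats

Verification: 0.0825 ≥ 0.0821 ✓

Information cannot be created by processing; the function f can only lose information about X.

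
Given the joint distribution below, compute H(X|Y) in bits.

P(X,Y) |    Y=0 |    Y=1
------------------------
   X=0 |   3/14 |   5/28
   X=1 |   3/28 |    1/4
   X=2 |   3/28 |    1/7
1.5264 bits

Using the chain rule: H(X|Y) = H(X,Y) - H(Y)

First, compute H(X,Y) = 2.5116 bits

Marginal P(Y) = (3/7, 4/7)
H(Y) = 0.9852 bits

H(X|Y) = H(X,Y) - H(Y) = 2.5116 - 0.9852 = 1.5264 bits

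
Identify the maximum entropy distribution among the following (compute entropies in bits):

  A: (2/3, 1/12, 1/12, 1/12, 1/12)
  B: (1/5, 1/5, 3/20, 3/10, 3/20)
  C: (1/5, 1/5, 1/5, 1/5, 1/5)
C

For a discrete distribution over n outcomes, entropy is maximized by the uniform distribution.

Computing entropies:
H(A) = 1.5850 bits
H(B) = 2.2710 bits
H(C) = 2.3219 bits

The uniform distribution (where all probabilities equal 1/5) achieves the maximum entropy of log_2(5) = 2.3219 bits.

Distribution C has the highest entropy.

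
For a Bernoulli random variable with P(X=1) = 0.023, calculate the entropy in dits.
0.0476 dits

The binary entropy function is:
H(p) = -p log(p) - (1-p) log(1-p)

H(0.023) = -0.023 × log_10(0.023) - 0.977 × log_10(0.977)
H(0.023) = 0.0476 dits

Note: Binary entropy is maximized at p=0.5 (H=1 bit) and minimized at p=0 or p=1 (H=0).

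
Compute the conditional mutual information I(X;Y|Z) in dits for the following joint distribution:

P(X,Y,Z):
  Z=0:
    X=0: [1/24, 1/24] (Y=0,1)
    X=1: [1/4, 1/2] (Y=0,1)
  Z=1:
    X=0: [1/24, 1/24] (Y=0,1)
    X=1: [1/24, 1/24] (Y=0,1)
0.0019 dits

Conditional mutual information: I(X;Y|Z) = H(X|Z) + H(Y|Z) - H(X,Y|Z)

H(Z) = 0.1957
H(X,Z) = 0.3635 → H(X|Z) = 0.1678
H(Y,Z) = 0.4802 → H(Y|Z) = 0.2845
H(X,Y,Z) = 0.6461 → H(X,Y|Z) = 0.4504

I(X;Y|Z) = 0.1678 + 0.2845 - 0.4504 = 0.0019 dits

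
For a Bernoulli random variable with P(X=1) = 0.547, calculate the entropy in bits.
0.9936 bits

The binary entropy function is:
H(p) = -p log(p) - (1-p) log(1-p)

H(0.547) = -0.547 × log_2(0.547) - 0.453 × log_2(0.453)
H(0.547) = 0.9936 bits

Note: Binary entropy is maximized at p=0.5 (H=1 bit) and minimized at p=0 or p=1 (H=0).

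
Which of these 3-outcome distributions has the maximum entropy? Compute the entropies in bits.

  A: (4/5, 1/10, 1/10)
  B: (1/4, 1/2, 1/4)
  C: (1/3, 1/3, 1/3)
C

For a discrete distribution over n outcomes, entropy is maximized by the uniform distribution.

Computing entropies:
H(A) = 0.9219 bits
H(B) = 1.5000 bits
H(C) = 1.5850 bits

The uniform distribution (where all probabilities equal 1/3) achieves the maximum entropy of log_2(3) = 1.5850 bits.

Distribution C has the highest entropy.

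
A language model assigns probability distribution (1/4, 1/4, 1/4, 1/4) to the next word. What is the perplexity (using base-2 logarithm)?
4.0000

Perplexity is 2^H (or exp(H) for natural log).

First, H = -Σ p log p = 2.0000 bits
Perplexity = 2^2.0000 = 4.0000

Interpretation: The model's uncertainty is equivalent to choosing uniformly among 4.0 options.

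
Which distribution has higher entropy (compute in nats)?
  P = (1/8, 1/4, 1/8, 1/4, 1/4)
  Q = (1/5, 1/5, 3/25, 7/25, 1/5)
Q

Computing entropies in nats:
H(P) = 1.5596
H(Q) = 1.5765

Distribution Q has higher entropy.

Intuition: The distribution closer to uniform (more spread out) has higher entropy.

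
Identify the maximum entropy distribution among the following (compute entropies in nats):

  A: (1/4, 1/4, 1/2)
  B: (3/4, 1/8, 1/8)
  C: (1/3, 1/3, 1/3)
C

For a discrete distribution over n outcomes, entropy is maximized by the uniform distribution.

Computing entropies:
H(A) = 1.0397 nats
H(B) = 0.7356 nats
H(C) = 1.0986 nats

The uniform distribution (where all probabilities equal 1/3) achieves the maximum entropy of log_e(3) = 1.0986 nats.

Distribution C has the highest entropy.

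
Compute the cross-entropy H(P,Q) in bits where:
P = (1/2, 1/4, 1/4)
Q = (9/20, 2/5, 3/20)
1.5907 bits

Cross-entropy: H(P,Q) = -Σ p(x) log q(x)

Alternatively: H(P,Q) = H(P) + D_KL(P||Q)
H(P) = 1.5000 bits
D_KL(P||Q) = 0.0907 bits

H(P,Q) = 1.5000 + 0.0907 = 1.5907 bits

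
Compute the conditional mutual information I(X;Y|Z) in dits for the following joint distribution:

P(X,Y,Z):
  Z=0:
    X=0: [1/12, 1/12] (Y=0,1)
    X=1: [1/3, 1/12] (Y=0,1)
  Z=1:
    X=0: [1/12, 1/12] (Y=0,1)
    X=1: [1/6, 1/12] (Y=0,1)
0.0133 dits

Conditional mutual information: I(X;Y|Z) = H(X|Z) + H(Y|Z) - H(X,Y|Z)

H(Z) = 0.2950
H(X,Z) = 0.5683 → H(X|Z) = 0.2734
H(Y,Z) = 0.5683 → H(Y|Z) = 0.2734
H(X,Y,Z) = 0.8283 → H(X,Y|Z) = 0.5334

I(X;Y|Z) = 0.2734 + 0.2734 - 0.5334 = 0.0133 dits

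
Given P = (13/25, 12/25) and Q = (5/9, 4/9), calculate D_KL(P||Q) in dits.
0.0011 dits

KL divergence: D_KL(P||Q) = Σ p(x) log(p(x)/q(x))

Computing term by term:
  x=0: 13/25 × log_10[(13/25)/(5/9)] = 13/25 × -0.0287 = -0.0149
  x=1: 12/25 × log_10[(12/25)/(4/9)] = 12/25 × 0.0334 = 0.0160

D_KL(P||Q) = 0.0011 dits

Note: KL divergence is always non-negative and equals 0 iff P = Q.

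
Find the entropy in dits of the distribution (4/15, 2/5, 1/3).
0.4713 dits

Shannon entropy is H(X) = -Σ p(x) log p(x).

For P = (4/15, 2/5, 1/3):
H = -4/15 × log_10(4/15) -2/5 × log_10(2/5) -1/3 × log_10(1/3)
H = 0.4713 dits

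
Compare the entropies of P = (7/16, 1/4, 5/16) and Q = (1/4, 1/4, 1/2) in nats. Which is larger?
P

Computing entropies in nats:
H(P) = 1.0717
H(Q) = 1.0397

Distribution P has higher entropy.

Intuition: The distribution closer to uniform (more spread out) has higher entropy.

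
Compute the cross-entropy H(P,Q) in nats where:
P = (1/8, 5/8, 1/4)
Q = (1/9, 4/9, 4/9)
0.9842 nats

Cross-entropy: H(P,Q) = -Σ p(x) log q(x)

Alternatively: H(P,Q) = H(P) + D_KL(P||Q)
H(P) = 0.9003 nats
D_KL(P||Q) = 0.0840 nats

H(P,Q) = 0.9003 + 0.0840 = 0.9842 nats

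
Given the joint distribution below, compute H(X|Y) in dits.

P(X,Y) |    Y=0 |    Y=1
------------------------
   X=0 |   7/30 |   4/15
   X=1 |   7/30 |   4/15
0.3010 dits

Using the chain rule: H(X|Y) = H(X,Y) - H(Y)

First, compute H(X,Y) = 0.6011 dits

Marginal P(Y) = (7/15, 8/15)
H(Y) = 0.3001 dits

H(X|Y) = H(X,Y) - H(Y) = 0.6011 - 0.3001 = 0.3010 dits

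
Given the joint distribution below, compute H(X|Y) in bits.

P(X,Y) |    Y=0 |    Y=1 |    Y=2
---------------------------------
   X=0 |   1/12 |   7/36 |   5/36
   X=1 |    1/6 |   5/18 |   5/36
0.9689 bits

Using the chain rule: H(X|Y) = H(X,Y) - H(Y)

First, compute H(X,Y) = 2.4934 bits

Marginal P(Y) = (1/4, 17/36, 5/18)
H(Y) = 1.5245 bits

H(X|Y) = H(X,Y) - H(Y) = 2.4934 - 1.5245 = 0.9689 bits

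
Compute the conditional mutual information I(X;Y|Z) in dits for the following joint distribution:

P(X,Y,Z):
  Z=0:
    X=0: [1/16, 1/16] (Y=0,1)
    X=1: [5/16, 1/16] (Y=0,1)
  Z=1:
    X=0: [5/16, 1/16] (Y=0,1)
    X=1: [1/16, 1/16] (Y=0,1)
0.0222 dits

Conditional mutual information: I(X;Y|Z) = H(X|Z) + H(Y|Z) - H(X,Y|Z)

H(Z) = 0.3010
H(X,Z) = 0.5452 → H(X|Z) = 0.2442
H(Y,Z) = 0.5452 → H(Y|Z) = 0.2442
H(X,Y,Z) = 0.7673 → H(X,Y|Z) = 0.4662

I(X;Y|Z) = 0.2442 + 0.2442 - 0.4662 = 0.0222 dits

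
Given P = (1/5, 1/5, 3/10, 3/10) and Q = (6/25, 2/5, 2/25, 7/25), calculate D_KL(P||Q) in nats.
0.2421 nats

KL divergence: D_KL(P||Q) = Σ p(x) log(p(x)/q(x))

Computing term by term:
  x=0: 1/5 × log_e[(1/5)/(6/25)] = 1/5 × -0.1823 = -0.0365
  x=1: 1/5 × log_e[(1/5)/(2/5)] = 1/5 × -0.6931 = -0.1386
  x=2: 3/10 × log_e[(3/10)/(2/25)] = 3/10 × 1.3218 = 0.3965
  x=3: 3/10 × log_e[(3/10)/(7/25)] = 3/10 × 0.0690 = 0.0207

D_KL(P||Q) = 0.2421 nats

Note: KL divergence is always non-negative and equals 0 iff P = Q.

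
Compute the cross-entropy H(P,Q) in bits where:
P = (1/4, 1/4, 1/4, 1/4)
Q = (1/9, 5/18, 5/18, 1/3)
2.1127 bits

Cross-entropy: H(P,Q) = -Σ p(x) log q(x)

Alternatively: H(P,Q) = H(P) + D_KL(P||Q)
H(P) = 2.0000 bits
D_KL(P||Q) = 0.1127 bits

H(P,Q) = 2.0000 + 0.1127 = 2.1127 bits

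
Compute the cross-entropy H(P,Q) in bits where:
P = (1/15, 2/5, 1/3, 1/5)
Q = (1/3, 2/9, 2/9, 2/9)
2.1309 bits

Cross-entropy: H(P,Q) = -Σ p(x) log q(x)

Alternatively: H(P,Q) = H(P) + D_KL(P||Q)
H(P) = 1.7819 bits
D_KL(P||Q) = 0.3490 bits

H(P,Q) = 1.7819 + 0.3490 = 2.1309 bits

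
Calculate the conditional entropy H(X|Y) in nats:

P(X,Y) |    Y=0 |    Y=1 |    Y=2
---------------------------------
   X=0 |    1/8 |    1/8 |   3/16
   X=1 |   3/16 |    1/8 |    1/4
0.6824 nats

Using the chain rule: H(X|Y) = H(X,Y) - H(Y)

First, compute H(X,Y) = 1.7541 nats

Marginal P(Y) = (5/16, 1/4, 7/16)
H(Y) = 1.0717 nats

H(X|Y) = H(X,Y) - H(Y) = 1.7541 - 1.0717 = 0.6824 nats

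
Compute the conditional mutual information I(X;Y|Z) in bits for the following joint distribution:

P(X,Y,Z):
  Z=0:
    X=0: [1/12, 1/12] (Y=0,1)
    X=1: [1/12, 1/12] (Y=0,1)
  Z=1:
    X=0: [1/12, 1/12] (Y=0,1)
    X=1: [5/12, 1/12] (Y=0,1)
0.0492 bits

Conditional mutual information: I(X;Y|Z) = H(X|Z) + H(Y|Z) - H(X,Y|Z)

H(Z) = 0.9183
H(X,Z) = 1.7925 → H(X|Z) = 0.8742
H(Y,Z) = 1.7925 → H(Y|Z) = 0.8742
H(X,Y,Z) = 2.6175 → H(X,Y|Z) = 1.6992

I(X;Y|Z) = 0.8742 + 0.8742 - 1.6992 = 0.0492 bits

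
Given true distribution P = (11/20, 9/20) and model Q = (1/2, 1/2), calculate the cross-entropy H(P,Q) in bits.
1.0000 bits

Cross-entropy: H(P,Q) = -Σ p(x) log q(x)

Alternatively: H(P,Q) = H(P) + D_KL(P||Q)
H(P) = 0.9928 bits
D_KL(P||Q) = 0.0072 bits

H(P,Q) = 0.9928 + 0.0072 = 1.0000 bits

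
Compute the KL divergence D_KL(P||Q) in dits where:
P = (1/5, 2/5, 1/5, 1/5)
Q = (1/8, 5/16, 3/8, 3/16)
0.0347 dits

KL divergence: D_KL(P||Q) = Σ p(x) log(p(x)/q(x))

Computing term by term:
  x=0: 1/5 × log_10[(1/5)/(1/8)] = 1/5 × 0.2041 = 0.0408
  x=1: 2/5 × log_10[(2/5)/(5/16)] = 2/5 × 0.1072 = 0.0429
  x=2: 1/5 × log_10[(1/5)/(3/8)] = 1/5 × -0.2730 = -0.0546
  x=3: 1/5 × log_10[(1/5)/(3/16)] = 1/5 × 0.0280 = 0.0056

D_KL(P||Q) = 0.0347 dits

Note: KL divergence is always non-negative and equals 0 iff P = Q.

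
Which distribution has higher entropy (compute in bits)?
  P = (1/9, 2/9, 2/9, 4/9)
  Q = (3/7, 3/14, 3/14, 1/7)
Q

Computing entropies in bits:
H(P) = 1.8366
H(Q) = 1.8774

Distribution Q has higher entropy.

Intuition: The distribution closer to uniform (more spread out) has higher entropy.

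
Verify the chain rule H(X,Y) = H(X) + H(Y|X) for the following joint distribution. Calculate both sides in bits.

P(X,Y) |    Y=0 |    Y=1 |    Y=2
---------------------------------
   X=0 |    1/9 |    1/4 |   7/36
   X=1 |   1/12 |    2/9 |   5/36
H(X,Y) = 2.4881, H(X) = 0.9911, H(Y|X) = 1.4970 (all in bits)

Chain rule: H(X,Y) = H(X) + H(Y|X)

Left side — joint entropy directly:
H(X,Y) = -Σ p(x,y) log p(x,y) = 2.4881 bits

Right side — compute H(Y|X) from the conditional distributions:
P(X) = (5/9, 4/9), so H(X) = 0.9911 bits
H(Y|X) = Σ_x P(X=x) · H(Y|X=x):
  P(Y|X=0) = (1/5, 9/20, 7/20), H(Y|X=0) = 1.5129, weight P(X=0) = 5/9
  P(Y|X=1) = (3/16, 1/2, 5/16), H(Y|X=1) = 1.4772, weight P(X=1) = 4/9
H(Y|X) = 1.4970 bits

H(X) + H(Y|X) = 0.9911 + 1.4970 = 2.4881 bits

Both sides equal 2.4881 bits. ✓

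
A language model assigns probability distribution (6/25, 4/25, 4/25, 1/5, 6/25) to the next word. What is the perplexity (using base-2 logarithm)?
4.9201

Perplexity is 2^H (or exp(H) for natural log).

First, H = -Σ p log p = 2.2987 bits
Perplexity = 2^2.2987 = 4.9201

Interpretation: The model's uncertainty is equivalent to choosing uniformly among 4.9 options.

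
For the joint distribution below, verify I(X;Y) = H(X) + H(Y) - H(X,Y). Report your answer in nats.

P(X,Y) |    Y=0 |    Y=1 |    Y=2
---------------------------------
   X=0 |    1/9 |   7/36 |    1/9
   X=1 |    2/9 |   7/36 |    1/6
I(X;Y) = 0.0105 nats

Mutual information has multiple equivalent forms:
- I(X;Y) = H(X) - H(X|Y)
- I(X;Y) = H(Y) - H(Y|X)
- I(X;Y) = H(X) + H(Y) - H(X,Y)

Computing all quantities:
H(X) = 0.6792, H(Y) = 1.0893, H(X,Y) = 1.7580
H(X|Y) = 0.6687, H(Y|X) = 1.0788

Verification:
H(X) - H(X|Y) = 0.6792 - 0.6687 = 0.0105
H(Y) - H(Y|X) = 1.0893 - 1.0788 = 0.0105
H(X) + H(Y) - H(X,Y) = 0.6792 + 1.0893 - 1.7580 = 0.0105

All forms give I(X;Y) = 0.0105 nats. ✓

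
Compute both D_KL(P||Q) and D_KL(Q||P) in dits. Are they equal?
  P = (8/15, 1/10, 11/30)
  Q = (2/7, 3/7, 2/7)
D_KL(P||Q) = 0.1211, D_KL(Q||P) = 0.1625

KL divergence is not symmetric: D_KL(P||Q) ≠ D_KL(Q||P) in general.

D_KL(P||Q) = 0.1211 dits
D_KL(Q||P) = 0.1625 dits

No, they are not equal!

This asymmetry is why KL divergence is not a true distance metric.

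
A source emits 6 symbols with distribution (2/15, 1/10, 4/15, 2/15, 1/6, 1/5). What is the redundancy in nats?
0.0512 nats

Redundancy measures how far a source is from maximum entropy:
R = H_max - H(X)

Maximum entropy for 6 symbols: H_max = log_e(6) = 1.7918 nats
Actual entropy: H(X) = 1.7405 nats
Redundancy: R = 1.7918 - 1.7405 = 0.0512 nats

This redundancy represents potential for compression: the source could be compressed by 0.0512 nats per symbol.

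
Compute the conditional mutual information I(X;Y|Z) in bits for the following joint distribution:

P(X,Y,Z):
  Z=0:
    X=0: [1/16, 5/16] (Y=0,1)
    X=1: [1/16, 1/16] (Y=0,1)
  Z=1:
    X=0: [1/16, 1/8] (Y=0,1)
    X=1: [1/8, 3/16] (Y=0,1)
0.0385 bits

Conditional mutual information: I(X;Y|Z) = H(X|Z) + H(Y|Z) - H(X,Y|Z)

H(Z) = 1.0000
H(X,Z) = 1.8829 → H(X|Z) = 0.8829
H(Y,Z) = 1.8829 → H(Y|Z) = 0.8829
H(X,Y,Z) = 2.7272 → H(X,Y|Z) = 1.7272

I(X;Y|Z) = 0.8829 + 0.8829 - 1.7272 = 0.0385 bits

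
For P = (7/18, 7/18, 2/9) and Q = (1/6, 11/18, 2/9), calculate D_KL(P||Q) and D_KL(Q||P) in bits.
D_KL(P||Q) = 0.2218, D_KL(Q||P) = 0.1948

KL divergence is not symmetric: D_KL(P||Q) ≠ D_KL(Q||P) in general.

D_KL(P||Q) = 0.2218 bits
D_KL(Q||P) = 0.1948 bits

No, they are not equal!

This asymmetry is why KL divergence is not a true distance metric.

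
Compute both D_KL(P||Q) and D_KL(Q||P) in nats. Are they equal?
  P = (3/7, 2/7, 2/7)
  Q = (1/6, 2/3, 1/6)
D_KL(P||Q) = 0.3167, D_KL(Q||P) = 0.3176

KL divergence is not symmetric: D_KL(P||Q) ≠ D_KL(Q||P) in general.

D_KL(P||Q) = 0.3167 nats
D_KL(Q||P) = 0.3176 nats

No, they are not equal!

This asymmetry is why KL divergence is not a true distance metric.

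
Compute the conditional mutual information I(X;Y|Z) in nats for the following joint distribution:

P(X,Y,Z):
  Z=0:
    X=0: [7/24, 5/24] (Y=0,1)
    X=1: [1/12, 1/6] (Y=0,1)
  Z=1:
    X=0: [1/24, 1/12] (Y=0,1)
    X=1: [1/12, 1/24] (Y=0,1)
0.0353 nats

Conditional mutual information: I(X;Y|Z) = H(X|Z) + H(Y|Z) - H(X,Y|Z)

H(Z) = 0.5623
H(X,Z) = 1.2130 → H(X|Z) = 0.6507
H(Y,Z) = 1.2555 → H(Y|Z) = 0.6931
H(X,Y,Z) = 1.8709 → H(X,Y|Z) = 1.3085

I(X;Y|Z) = 0.6507 + 0.6931 - 1.3085 = 0.0353 nats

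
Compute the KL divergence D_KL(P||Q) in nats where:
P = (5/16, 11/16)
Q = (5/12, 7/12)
0.0231 nats

KL divergence: D_KL(P||Q) = Σ p(x) log(p(x)/q(x))

Computing term by term:
  x=0: 5/16 × log_e[(5/16)/(5/12)] = 5/16 × -0.2877 = -0.0899
  x=1: 11/16 × log_e[(11/16)/(7/12)] = 11/16 × 0.1643 = 0.1130

D_KL(P||Q) = 0.0231 nats

Note: KL divergence is always non-negative and equals 0 iff P = Q.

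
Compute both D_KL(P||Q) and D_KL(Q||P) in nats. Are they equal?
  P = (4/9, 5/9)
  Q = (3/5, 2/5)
D_KL(P||Q) = 0.0491, D_KL(Q||P) = 0.0487

KL divergence is not symmetric: D_KL(P||Q) ≠ D_KL(Q||P) in general.

D_KL(P||Q) = 0.0491 nats
D_KL(Q||P) = 0.0487 nats

No, they are not equal!

This asymmetry is why KL divergence is not a true distance metric.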